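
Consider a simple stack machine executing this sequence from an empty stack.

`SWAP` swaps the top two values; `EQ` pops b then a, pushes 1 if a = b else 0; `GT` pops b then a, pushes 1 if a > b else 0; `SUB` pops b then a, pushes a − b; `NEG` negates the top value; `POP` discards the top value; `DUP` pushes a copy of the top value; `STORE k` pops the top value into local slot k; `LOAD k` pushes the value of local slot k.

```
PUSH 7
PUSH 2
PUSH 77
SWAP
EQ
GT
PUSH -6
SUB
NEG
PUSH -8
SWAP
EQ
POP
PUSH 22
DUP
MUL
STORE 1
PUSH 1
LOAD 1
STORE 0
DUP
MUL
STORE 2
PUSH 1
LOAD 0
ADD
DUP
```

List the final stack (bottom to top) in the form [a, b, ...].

PUSH 7  -> 7
PUSH 2  -> 7 2
PUSH 77 -> 7 2 77
SWAP    -> 7 77 2
EQ      -> 7 0
GT      -> 1
PUSH -6 -> 1 -6
SUB     -> 7
NEG     -> -7
PUSH -8 -> -7 -8
SWAP    -> -8 -7
EQ      -> 0
POP     -> (empty)
PUSH 22 -> 22
DUP     -> 22 22
MUL     -> 484
STORE 1 -> (empty)
PUSH 1  -> 1
LOAD 1  -> 1 484
STORE 0 -> 1
DUP     -> 1 1
MUL     -> 1
STORE 2 -> (empty)
PUSH 1  -> 1
LOAD 0  -> 1 484
ADD     -> 485
DUP     -> 485 485

[485, 485]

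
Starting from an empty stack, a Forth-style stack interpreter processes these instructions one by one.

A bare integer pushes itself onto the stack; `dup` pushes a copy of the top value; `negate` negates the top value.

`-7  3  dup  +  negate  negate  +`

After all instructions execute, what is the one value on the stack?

-1

-7     : -7
3      : -7 3
dup    : -7 3 3
+      : -7 6
negate : -7 -6
negate : -7 6
+      : -1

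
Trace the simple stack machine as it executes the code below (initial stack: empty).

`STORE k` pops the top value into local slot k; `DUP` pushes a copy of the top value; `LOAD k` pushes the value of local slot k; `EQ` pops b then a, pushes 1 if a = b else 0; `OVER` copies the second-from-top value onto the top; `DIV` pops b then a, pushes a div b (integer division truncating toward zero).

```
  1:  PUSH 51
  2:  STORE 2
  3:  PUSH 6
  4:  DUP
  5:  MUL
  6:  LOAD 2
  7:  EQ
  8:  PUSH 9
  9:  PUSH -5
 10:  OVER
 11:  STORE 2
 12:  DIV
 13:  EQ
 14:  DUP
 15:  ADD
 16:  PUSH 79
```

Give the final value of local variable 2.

9

PUSH 51 : [51]
STORE 2 : []
PUSH 6  : [6]
DUP     : [6, 6]
MUL     : [36]
LOAD 2  : [36, 51]
EQ      : [0]
PUSH 9  : [0, 9]
PUSH -5 : [0, 9, -5]
OVER    : [0, 9, -5, 9]
STORE 2 : [0, 9, -5]
DIV     : [0, -1]
EQ      : [0]
DUP     : [0, 0]
ADD     : [0]
PUSH 79 : [0, 79]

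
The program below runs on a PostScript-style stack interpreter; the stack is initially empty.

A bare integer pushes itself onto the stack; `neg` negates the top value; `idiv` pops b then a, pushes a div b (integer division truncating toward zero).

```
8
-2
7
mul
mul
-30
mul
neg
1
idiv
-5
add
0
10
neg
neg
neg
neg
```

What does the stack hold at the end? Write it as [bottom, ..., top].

[-3365, 0, 10]

8    -> [8]
-2   -> [8, -2]
7    -> [8, -2, 7]
mul  -> [8, -14]
mul  -> [-112]
-30  -> [-112, -30]
mul  -> [3360]
neg  -> [-3360]
1    -> [-3360, 1]
idiv -> [-3360]
-5   -> [-3360, -5]
add  -> [-3365]
0    -> [-3365, 0]
10   -> [-3365, 0, 10]
neg  -> [-3365, 0, -10]
neg  -> [-3365, 0, 10]
neg  -> [-3365, 0, -10]
neg  -> [-3365, 0, 10]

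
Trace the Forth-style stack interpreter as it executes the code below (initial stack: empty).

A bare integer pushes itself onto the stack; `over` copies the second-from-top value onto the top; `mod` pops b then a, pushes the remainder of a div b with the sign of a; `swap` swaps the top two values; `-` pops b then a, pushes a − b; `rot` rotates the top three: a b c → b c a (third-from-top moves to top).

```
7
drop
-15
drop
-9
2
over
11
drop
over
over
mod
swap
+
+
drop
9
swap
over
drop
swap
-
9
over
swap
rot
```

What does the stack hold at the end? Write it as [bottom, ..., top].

7    -> [7]
drop -> []
-15  -> [-15]
drop -> []
-9   -> [-9]
2    -> [-9, 2]
over -> [-9, 2, -9]
11   -> [-9, 2, -9, 11]
drop -> [-9, 2, -9]
over -> [-9, 2, -9, 2]
over -> [-9, 2, -9, 2, -9]
mod  -> [-9, 2, -9, 2]
swap -> [-9, 2, 2, -9]
+    -> [-9, 2, -7]
+    -> [-9, -5]
drop -> [-9]
9    -> [-9, 9]
swap -> [9, -9]
over -> [9, -9, 9]
drop -> [9, -9]
swap -> [-9, 9]
-    -> [-18]
9    -> [-18, 9]
over -> [-18, 9, -18]
swap -> [-18, -18, 9]
rot  -> [-18, 9, -18]

[-18, 9, -18]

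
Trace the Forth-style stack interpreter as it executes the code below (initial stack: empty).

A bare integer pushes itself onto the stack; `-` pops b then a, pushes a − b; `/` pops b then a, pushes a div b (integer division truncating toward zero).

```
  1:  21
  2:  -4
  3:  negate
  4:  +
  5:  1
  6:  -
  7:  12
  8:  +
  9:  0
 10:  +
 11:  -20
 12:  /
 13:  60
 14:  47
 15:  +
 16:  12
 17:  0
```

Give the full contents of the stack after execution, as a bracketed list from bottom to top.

21     -> [21]
-4     -> [21, -4]
negate -> [21, 4]
+      -> [25]
1      -> [25, 1]
-      -> [24]
12     -> [24, 12]
+      -> [36]
0      -> [36, 0]
+      -> [36]
-20    -> [36, -20]
/      -> [-1]
60     -> [-1, 60]
47     -> [-1, 60, 47]
+      -> [-1, 107]
12     -> [-1, 107, 12]
0      -> [-1, 107, 12, 0]

[-1, 107, 12, 0]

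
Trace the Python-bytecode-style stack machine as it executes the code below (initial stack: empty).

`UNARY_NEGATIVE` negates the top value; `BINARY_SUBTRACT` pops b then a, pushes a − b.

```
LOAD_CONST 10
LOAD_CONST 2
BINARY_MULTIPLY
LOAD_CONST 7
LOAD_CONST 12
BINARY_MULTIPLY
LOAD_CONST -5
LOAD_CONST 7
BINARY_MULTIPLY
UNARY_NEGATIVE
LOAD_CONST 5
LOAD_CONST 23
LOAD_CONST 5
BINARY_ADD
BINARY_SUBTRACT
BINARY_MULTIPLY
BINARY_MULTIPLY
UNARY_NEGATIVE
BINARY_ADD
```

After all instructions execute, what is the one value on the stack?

LOAD_CONST 10    10
LOAD_CONST 2     10 2
BINARY_MULTIPLY  20
LOAD_CONST 7     20 7
LOAD_CONST 12    20 7 12
BINARY_MULTIPLY  20 84
LOAD_CONST -5    20 84 -5
LOAD_CONST 7     20 84 -5 7
BINARY_MULTIPLY  20 84 -35
UNARY_NEGATIVE   20 84 35
LOAD_CONST 5     20 84 35 5
LOAD_CONST 23    20 84 35 5 23
LOAD_CONST 5     20 84 35 5 23 5
BINARY_ADD       20 84 35 5 28
BINARY_SUBTRACT  20 84 35 -23
BINARY_MULTIPLY  20 84 -805
BINARY_MULTIPLY  20 -67620
UNARY_NEGATIVE   20 67620
BINARY_ADD       67640

67640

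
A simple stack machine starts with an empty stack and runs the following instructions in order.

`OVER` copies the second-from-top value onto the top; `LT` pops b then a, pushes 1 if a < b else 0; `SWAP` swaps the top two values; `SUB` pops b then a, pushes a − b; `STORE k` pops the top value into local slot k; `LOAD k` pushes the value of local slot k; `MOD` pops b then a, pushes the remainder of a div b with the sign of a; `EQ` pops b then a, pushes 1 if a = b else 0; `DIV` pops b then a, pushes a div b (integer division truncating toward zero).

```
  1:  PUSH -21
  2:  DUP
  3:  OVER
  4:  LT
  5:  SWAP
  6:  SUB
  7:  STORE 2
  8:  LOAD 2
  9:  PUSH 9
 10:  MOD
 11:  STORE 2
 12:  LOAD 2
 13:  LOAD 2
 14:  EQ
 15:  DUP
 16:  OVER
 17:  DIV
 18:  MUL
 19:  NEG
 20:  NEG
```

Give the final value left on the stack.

1

PUSH -21  [-21]
DUP       [-21, -21]
OVER      [-21, -21, -21]
LT        [-21, 0]
SWAP      [0, -21]
SUB       [21]
STORE 2   []
LOAD 2    [21]
PUSH 9    [21, 9]
MOD       [3]
STORE 2   []
LOAD 2    [3]
LOAD 2    [3, 3]
EQ        [1]
DUP       [1, 1]
OVER      [1, 1, 1]
DIV       [1, 1]
MUL       [1]
NEG       [-1]
NEG       [1]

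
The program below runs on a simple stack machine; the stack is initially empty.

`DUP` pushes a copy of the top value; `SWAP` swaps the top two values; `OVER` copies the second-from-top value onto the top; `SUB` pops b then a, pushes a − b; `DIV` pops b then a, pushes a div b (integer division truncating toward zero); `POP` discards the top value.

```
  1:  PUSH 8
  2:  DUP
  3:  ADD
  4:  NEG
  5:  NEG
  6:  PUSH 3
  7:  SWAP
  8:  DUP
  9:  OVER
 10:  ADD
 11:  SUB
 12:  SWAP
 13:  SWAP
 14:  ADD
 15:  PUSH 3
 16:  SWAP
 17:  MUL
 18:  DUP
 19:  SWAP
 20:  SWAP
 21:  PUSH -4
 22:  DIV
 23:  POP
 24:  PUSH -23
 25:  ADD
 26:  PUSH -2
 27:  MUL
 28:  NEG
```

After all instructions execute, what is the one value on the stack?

-124

PUSH 8    8
DUP       8 8
ADD       16
NEG       -16
NEG       16
PUSH 3    16 3
SWAP      3 16
DUP       3 16 16
OVER      3 16 16 16
ADD       3 16 32
SUB       3 -16
SWAP      -16 3
SWAP      3 -16
ADD       -13
PUSH 3    -13 3
SWAP      3 -13
MUL       -39
DUP       -39 -39
SWAP      -39 -39
SWAP      -39 -39
PUSH -4   -39 -39 -4
DIV       -39 9
POP       -39
PUSH -23  -39 -23
ADD       -62
PUSH -2   -62 -2
MUL       124
NEG       -124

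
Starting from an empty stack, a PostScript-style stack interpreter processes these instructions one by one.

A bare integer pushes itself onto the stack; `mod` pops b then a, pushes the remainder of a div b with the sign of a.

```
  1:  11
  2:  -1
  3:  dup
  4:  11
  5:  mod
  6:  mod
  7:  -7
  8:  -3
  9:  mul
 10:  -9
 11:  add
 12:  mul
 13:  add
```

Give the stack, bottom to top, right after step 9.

[11, 0, 21]

11  → [11]
-1  → [11, -1]
dup → [11, -1, -1]
11  → [11, -1, -1, 11]
mod → [11, -1, -1]
mod → [11, 0]
-7  → [11, 0, -7]
-3  → [11, 0, -7, -3]
mul → [11, 0, 21]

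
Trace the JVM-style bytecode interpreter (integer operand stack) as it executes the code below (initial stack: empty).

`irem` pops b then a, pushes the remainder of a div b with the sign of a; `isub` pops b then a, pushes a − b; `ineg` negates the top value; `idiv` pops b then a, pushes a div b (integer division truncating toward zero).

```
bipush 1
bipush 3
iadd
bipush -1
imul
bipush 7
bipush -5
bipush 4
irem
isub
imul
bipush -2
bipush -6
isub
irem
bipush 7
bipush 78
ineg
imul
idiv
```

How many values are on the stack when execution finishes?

1

bipush 1  -> [1]
bipush 3  -> [1, 3]
iadd      -> [4]
bipush -1 -> [4, -1]
imul      -> [-4]
bipush 7  -> [-4, 7]
bipush -5 -> [-4, 7, -5]
bipush 4  -> [-4, 7, -5, 4]
irem      -> [-4, 7, -1]
isub      -> [-4, 8]
imul      -> [-32]
bipush -2 -> [-32, -2]
bipush -6 -> [-32, -2, -6]
isub      -> [-32, 4]
irem      -> [0]
bipush 7  -> [0, 7]
bipush 78 -> [0, 7, 78]
ineg      -> [0, 7, -78]
imul      -> [0, -546]
idiv      -> [0]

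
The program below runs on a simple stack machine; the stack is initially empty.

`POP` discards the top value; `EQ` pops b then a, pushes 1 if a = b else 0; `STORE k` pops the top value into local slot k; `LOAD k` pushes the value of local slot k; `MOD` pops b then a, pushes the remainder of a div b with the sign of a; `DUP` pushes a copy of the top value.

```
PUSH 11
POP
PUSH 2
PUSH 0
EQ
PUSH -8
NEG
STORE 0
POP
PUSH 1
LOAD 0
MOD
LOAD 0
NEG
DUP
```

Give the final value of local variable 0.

8

PUSH 11  11
POP      (empty)
PUSH 2   2
PUSH 0   2 0
EQ       0
PUSH -8  0 -8
NEG      0 8
STORE 0  0
POP      (empty)
PUSH 1   1
LOAD 0   1 8
MOD      1
LOAD 0   1 8
NEG      1 -8
DUP      1 -8 -8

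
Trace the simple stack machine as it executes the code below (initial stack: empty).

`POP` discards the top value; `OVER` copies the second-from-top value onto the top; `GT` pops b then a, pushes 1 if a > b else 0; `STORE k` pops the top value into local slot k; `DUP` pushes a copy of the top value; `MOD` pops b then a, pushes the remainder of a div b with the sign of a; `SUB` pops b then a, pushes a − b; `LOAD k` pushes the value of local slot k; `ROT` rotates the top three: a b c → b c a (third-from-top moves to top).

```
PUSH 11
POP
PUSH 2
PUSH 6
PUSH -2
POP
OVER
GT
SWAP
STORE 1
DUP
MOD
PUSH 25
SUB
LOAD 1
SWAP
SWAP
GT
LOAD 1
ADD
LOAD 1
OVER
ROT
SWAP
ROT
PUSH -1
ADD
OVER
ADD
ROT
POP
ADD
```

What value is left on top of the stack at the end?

5

PUSH 11  11
POP      (empty)
PUSH 2   2
PUSH 6   2 6
PUSH -2  2 6 -2
POP      2 6
OVER     2 6 2
GT       2 1
SWAP     1 2
STORE 1  1
DUP      1 1
MOD      0
PUSH 25  0 25
SUB      -25
LOAD 1   -25 2
SWAP     2 -25
SWAP     -25 2
GT       0
LOAD 1   0 2
ADD      2
LOAD 1   2 2
OVER     2 2 2
ROT      2 2 2
SWAP     2 2 2
ROT      2 2 2
PUSH -1  2 2 2 -1
ADD      2 2 1
OVER     2 2 1 2
ADD      2 2 3
ROT      2 3 2
POP      2 3
ADD      5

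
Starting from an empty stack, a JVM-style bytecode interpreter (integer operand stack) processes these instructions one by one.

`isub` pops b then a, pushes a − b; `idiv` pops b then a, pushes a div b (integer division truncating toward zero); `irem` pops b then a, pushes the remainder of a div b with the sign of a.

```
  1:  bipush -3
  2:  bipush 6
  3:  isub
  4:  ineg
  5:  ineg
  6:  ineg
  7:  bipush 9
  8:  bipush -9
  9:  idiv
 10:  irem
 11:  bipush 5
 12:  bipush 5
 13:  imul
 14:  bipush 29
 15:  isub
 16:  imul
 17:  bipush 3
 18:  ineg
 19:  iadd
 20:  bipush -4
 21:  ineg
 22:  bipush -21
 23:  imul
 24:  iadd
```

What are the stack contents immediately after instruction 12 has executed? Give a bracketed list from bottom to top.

bipush -3 → -3
bipush 6  → -3 6
isub      → -9
ineg      → 9
ineg      → -9
ineg      → 9
bipush 9  → 9 9
bipush -9 → 9 9 -9
idiv      → 9 -1
irem      → 0
bipush 5  → 0 5
bipush 5  → 0 5 5

[0, 5, 5]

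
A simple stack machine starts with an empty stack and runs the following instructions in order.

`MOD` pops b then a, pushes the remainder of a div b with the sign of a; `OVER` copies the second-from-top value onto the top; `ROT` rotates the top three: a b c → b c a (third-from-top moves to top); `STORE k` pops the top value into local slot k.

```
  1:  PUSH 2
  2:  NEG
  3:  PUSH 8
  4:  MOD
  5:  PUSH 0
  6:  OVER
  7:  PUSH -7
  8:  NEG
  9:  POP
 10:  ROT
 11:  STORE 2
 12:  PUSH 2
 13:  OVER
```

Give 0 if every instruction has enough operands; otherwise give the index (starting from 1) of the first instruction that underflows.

0

PUSH 2   [2]
NEG      [-2]
PUSH 8   [-2, 8]
MOD      [-2]
PUSH 0   [-2, 0]
OVER     [-2, 0, -2]
PUSH -7  [-2, 0, -2, -7]
NEG      [-2, 0, -2, 7]
POP      [-2, 0, -2]
ROT      [0, -2, -2]
STORE 2  [0, -2]
PUSH 2   [0, -2, 2]
OVER     [0, -2, 2, -2]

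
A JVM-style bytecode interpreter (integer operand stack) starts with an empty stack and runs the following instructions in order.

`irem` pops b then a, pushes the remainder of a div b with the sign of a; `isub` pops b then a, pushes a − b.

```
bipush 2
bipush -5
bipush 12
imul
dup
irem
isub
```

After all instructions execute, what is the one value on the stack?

2

bipush 2   2
bipush -5  2 -5
bipush 12  2 -5 12
imul       2 -60
dup        2 -60 -60
irem       2 0
isub       2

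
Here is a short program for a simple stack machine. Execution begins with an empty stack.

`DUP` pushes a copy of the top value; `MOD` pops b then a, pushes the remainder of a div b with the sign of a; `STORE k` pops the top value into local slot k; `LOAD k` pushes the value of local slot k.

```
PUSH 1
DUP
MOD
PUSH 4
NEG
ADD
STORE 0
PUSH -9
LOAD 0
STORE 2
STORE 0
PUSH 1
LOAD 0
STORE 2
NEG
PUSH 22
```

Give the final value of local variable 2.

PUSH 1  : [1]
DUP     : [1, 1]
MOD     : [0]
PUSH 4  : [0, 4]
NEG     : [0, -4]
ADD     : [-4]
STORE 0 : []
PUSH -9 : [-9]
LOAD 0  : [-9, -4]
STORE 2 : [-9]
STORE 0 : []
PUSH 1  : [1]
LOAD 0  : [1, -9]
STORE 2 : [1]
NEG     : [-1]
PUSH 22 : [-1, 22]

-9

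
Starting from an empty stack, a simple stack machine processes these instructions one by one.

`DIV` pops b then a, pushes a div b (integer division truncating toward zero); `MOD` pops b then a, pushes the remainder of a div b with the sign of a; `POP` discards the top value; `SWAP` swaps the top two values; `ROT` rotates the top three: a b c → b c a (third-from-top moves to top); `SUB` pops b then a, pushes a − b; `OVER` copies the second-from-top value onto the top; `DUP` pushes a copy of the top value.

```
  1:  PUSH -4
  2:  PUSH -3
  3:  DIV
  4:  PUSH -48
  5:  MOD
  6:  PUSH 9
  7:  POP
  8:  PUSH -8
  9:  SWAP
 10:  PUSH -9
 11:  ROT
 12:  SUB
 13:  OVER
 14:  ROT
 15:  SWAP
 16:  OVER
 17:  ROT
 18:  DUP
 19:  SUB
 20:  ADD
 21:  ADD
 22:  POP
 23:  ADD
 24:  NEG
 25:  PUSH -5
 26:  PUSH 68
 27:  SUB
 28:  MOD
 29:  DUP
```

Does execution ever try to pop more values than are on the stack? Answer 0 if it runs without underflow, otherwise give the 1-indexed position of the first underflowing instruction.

23

PUSH -4   -4
PUSH -3   -4 -3
DIV       1
PUSH -48  1 -48
MOD       1
PUSH 9    1 9
POP       1
PUSH -8   1 -8
SWAP      -8 1
PUSH -9   -8 1 -9
ROT       1 -9 -8
SUB       1 -1
OVER      1 -1 1
ROT       -1 1 1
SWAP      -1 1 1
OVER      -1 1 1 1
ROT       -1 1 1 1
DUP       -1 1 1 1 1
SUB       -1 1 1 0
ADD       -1 1 1
ADD       -1 2
POP       -1
ADD  — needs 2 operands, stack has 1 → underflow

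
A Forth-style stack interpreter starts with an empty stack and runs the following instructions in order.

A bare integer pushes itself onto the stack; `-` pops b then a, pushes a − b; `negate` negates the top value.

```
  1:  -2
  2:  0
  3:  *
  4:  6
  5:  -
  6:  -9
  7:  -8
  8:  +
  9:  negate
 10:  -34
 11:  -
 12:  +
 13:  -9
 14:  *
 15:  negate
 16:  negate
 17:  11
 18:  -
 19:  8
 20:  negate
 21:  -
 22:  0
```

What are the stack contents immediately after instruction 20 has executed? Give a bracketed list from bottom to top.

[-416, -8]

-2      [-2]
0       [-2, 0]
*       [0]
6       [0, 6]
-       [-6]
-9      [-6, -9]
-8      [-6, -9, -8]
+       [-6, -17]
negate  [-6, 17]
-34     [-6, 17, -34]
-       [-6, 51]
+       [45]
-9      [45, -9]
*       [-405]
negate  [405]
negate  [-405]
11      [-405, 11]
-       [-416]
8       [-416, 8]
negate  [-416, -8]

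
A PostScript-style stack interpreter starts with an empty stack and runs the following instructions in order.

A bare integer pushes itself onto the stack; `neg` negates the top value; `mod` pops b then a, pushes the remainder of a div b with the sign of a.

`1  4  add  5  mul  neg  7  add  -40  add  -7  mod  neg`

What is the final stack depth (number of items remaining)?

1   -> [1]
4   -> [1, 4]
add -> [5]
5   -> [5, 5]
mul -> [25]
neg -> [-25]
7   -> [-25, 7]
add -> [-18]
-40 -> [-18, -40]
add -> [-58]
-7  -> [-58, -7]
mod -> [-2]
neg -> [2]

1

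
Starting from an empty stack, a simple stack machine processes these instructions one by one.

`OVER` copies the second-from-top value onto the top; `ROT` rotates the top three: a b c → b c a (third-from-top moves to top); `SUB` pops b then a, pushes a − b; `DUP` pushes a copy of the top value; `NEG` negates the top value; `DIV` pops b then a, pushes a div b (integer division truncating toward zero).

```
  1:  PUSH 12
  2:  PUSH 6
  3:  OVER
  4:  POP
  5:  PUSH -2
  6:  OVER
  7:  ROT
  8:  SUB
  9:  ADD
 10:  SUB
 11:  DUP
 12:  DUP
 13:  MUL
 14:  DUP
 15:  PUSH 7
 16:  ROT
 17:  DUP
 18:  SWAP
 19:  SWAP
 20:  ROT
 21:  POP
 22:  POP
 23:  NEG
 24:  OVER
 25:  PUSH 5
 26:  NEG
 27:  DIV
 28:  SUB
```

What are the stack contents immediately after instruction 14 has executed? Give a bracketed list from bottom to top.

PUSH 12 -> [12]
PUSH 6  -> [12, 6]
OVER    -> [12, 6, 12]
POP     -> [12, 6]
PUSH -2 -> [12, 6, -2]
OVER    -> [12, 6, -2, 6]
ROT     -> [12, -2, 6, 6]
SUB     -> [12, -2, 0]
ADD     -> [12, -2]
SUB     -> [14]
DUP     -> [14, 14]
DUP     -> [14, 14, 14]
MUL     -> [14, 196]
DUP     -> [14, 196, 196]

[14, 196, 196]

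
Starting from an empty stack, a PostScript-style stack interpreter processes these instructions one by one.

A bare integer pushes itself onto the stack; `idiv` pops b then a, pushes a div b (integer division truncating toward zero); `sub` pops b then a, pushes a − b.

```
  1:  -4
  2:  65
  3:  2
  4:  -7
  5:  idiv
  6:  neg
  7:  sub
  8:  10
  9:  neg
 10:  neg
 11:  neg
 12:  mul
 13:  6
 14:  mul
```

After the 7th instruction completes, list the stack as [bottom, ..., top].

-4   : [-4]
65   : [-4, 65]
2    : [-4, 65, 2]
-7   : [-4, 65, 2, -7]
idiv : [-4, 65, 0]
neg  : [-4, 65, 0]
sub  : [-4, 65]

[-4, 65]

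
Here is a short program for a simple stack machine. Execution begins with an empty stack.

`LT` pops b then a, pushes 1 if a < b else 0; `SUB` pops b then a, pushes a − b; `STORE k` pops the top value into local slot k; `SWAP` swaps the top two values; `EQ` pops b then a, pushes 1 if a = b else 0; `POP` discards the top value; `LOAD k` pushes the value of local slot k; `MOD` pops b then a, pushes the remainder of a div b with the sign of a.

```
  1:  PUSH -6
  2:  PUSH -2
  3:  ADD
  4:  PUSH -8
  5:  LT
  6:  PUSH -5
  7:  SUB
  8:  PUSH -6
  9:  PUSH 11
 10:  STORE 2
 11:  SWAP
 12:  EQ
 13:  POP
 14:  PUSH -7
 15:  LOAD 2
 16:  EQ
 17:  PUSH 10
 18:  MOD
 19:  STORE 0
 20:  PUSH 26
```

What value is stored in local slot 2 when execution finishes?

PUSH -6  -6
PUSH -2  -6 -2
ADD      -8
PUSH -8  -8 -8
LT       0
PUSH -5  0 -5
SUB      5
PUSH -6  5 -6
PUSH 11  5 -6 11
STORE 2  5 -6
SWAP     -6 5
EQ       0
POP      (empty)
PUSH -7  -7
LOAD 2   -7 11
EQ       0
PUSH 10  0 10
MOD      0
STORE 0  (empty)
PUSH 26  26

11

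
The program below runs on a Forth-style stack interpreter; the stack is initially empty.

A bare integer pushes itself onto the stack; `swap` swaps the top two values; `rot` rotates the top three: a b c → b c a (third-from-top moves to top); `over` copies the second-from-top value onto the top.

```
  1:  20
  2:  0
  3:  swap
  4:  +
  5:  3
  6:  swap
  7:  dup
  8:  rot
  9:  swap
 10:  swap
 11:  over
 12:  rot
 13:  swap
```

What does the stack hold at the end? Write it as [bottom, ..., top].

20   -> [20]
0    -> [20, 0]
swap -> [0, 20]
+    -> [20]
3    -> [20, 3]
swap -> [3, 20]
dup  -> [3, 20, 20]
rot  -> [20, 20, 3]
swap -> [20, 3, 20]
swap -> [20, 20, 3]
over -> [20, 20, 3, 20]
rot  -> [20, 3, 20, 20]
swap -> [20, 3, 20, 20]

[20, 3, 20, 20]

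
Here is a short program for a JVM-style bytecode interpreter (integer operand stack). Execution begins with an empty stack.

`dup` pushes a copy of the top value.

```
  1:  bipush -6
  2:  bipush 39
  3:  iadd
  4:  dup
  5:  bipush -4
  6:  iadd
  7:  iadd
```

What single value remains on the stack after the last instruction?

bipush -6 -> -6
bipush 39 -> -6 39
iadd      -> 33
dup       -> 33 33
bipush -4 -> 33 33 -4
iadd      -> 33 29
iadd      -> 62

62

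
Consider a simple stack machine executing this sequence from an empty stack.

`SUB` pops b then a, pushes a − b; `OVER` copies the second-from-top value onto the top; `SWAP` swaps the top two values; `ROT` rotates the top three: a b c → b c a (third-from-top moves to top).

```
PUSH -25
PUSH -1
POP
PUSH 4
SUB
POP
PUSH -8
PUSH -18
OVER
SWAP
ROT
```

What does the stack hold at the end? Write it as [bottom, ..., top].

[-8, -18, -8]

PUSH -25 → [-25]
PUSH -1  → [-25, -1]
POP      → [-25]
PUSH 4   → [-25, 4]
SUB      → [-29]
POP      → []
PUSH -8  → [-8]
PUSH -18 → [-8, -18]
OVER     → [-8, -18, -8]
SWAP     → [-8, -8, -18]
ROT      → [-8, -18, -8]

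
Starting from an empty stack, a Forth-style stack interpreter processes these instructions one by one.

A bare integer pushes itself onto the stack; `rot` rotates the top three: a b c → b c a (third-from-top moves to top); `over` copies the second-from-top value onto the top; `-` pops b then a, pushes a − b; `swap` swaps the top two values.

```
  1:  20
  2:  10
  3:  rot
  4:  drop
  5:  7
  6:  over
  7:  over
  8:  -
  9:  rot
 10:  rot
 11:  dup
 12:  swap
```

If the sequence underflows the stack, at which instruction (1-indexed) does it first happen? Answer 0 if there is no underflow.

3

20 → 20
10 → 20 10
rot  — needs 3 operands, stack has 2 → underflow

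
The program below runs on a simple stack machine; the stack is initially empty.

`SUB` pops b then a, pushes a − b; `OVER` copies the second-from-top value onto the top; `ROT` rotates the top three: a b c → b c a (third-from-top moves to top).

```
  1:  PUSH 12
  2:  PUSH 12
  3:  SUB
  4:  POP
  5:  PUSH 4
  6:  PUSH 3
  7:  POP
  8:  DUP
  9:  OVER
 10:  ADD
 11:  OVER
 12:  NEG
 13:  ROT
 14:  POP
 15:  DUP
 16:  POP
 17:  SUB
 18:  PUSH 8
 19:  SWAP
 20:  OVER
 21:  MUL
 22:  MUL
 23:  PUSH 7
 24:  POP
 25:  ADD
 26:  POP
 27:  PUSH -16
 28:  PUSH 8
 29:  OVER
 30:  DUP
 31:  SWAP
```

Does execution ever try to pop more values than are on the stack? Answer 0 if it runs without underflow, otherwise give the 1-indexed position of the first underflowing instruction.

PUSH 12  [12]
PUSH 12  [12, 12]
SUB      [0]
POP      []
PUSH 4   [4]
PUSH 3   [4, 3]
POP      [4]
DUP      [4, 4]
OVER     [4, 4, 4]
ADD      [4, 8]
OVER     [4, 8, 4]
NEG      [4, 8, -4]
ROT      [8, -4, 4]
POP      [8, -4]
DUP      [8, -4, -4]
POP      [8, -4]
SUB      [12]
PUSH 8   [12, 8]
SWAP     [8, 12]
OVER     [8, 12, 8]
MUL      [8, 96]
MUL      [768]
PUSH 7   [768, 7]
POP      [768]
ADD  — needs 2 operands, stack has 1 → underflow

25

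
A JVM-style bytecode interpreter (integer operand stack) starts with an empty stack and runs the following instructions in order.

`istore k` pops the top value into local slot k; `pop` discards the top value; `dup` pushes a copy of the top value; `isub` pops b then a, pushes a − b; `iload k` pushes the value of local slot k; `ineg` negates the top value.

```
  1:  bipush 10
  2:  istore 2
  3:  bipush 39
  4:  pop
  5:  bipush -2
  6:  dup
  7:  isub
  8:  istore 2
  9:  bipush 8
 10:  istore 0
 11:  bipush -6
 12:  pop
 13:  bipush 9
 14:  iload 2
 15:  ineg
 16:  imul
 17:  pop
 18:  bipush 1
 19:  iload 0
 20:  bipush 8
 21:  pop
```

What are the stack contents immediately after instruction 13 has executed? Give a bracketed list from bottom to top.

[9]

bipush 10 : 10
istore 2  : (empty)
bipush 39 : 39
pop       : (empty)
bipush -2 : -2
dup       : -2 -2
isub      : 0
istore 2  : (empty)
bipush 8  : 8
istore 0  : (empty)
bipush -6 : -6
pop       : (empty)
bipush 9  : 9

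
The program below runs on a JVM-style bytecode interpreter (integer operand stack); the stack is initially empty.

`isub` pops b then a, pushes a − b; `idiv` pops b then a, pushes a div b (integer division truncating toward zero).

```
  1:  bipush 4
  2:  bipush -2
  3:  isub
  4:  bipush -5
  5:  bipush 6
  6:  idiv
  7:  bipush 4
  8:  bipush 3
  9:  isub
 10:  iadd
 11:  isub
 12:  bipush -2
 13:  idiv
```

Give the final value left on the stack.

bipush 4  -> [4]
bipush -2 -> [4, -2]
isub      -> [6]
bipush -5 -> [6, -5]
bipush 6  -> [6, -5, 6]
idiv      -> [6, 0]
bipush 4  -> [6, 0, 4]
bipush 3  -> [6, 0, 4, 3]
isub      -> [6, 0, 1]
iadd      -> [6, 1]
isub      -> [5]
bipush -2 -> [5, -2]
idiv      -> [-2]

-2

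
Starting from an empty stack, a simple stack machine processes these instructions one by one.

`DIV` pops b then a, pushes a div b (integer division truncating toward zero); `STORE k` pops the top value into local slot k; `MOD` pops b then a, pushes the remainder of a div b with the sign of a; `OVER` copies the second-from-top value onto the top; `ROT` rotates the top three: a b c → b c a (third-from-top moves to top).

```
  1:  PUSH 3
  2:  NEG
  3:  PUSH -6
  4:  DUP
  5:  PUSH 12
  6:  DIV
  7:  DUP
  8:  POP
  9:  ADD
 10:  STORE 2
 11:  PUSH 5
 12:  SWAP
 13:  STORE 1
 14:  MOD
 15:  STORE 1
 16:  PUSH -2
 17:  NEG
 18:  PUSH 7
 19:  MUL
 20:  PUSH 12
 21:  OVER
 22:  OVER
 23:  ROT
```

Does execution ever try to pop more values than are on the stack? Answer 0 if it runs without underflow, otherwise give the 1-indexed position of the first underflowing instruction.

PUSH 3   [3]
NEG      [-3]
PUSH -6  [-3, -6]
DUP      [-3, -6, -6]
PUSH 12  [-3, -6, -6, 12]
DIV      [-3, -6, 0]
DUP      [-3, -6, 0, 0]
POP      [-3, -6, 0]
ADD      [-3, -6]
STORE 2  [-3]
PUSH 5   [-3, 5]
SWAP     [5, -3]
STORE 1  [5]
MOD  — needs 2 operands, stack has 1 → underflow

14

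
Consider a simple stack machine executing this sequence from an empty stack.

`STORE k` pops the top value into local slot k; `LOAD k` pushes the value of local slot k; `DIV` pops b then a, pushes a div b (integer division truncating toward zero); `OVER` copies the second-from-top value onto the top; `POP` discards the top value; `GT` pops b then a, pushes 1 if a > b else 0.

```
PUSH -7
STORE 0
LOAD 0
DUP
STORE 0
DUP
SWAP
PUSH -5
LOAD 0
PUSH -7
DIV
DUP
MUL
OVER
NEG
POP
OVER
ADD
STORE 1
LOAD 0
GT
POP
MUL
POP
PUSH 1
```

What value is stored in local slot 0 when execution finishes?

PUSH -7 -> -7
STORE 0 -> (empty)
LOAD 0  -> -7
DUP     -> -7 -7
STORE 0 -> -7
DUP     -> -7 -7
SWAP    -> -7 -7
PUSH -5 -> -7 -7 -5
LOAD 0  -> -7 -7 -5 -7
PUSH -7 -> -7 -7 -5 -7 -7
DIV     -> -7 -7 -5 1
DUP     -> -7 -7 -5 1 1
MUL     -> -7 -7 -5 1
OVER    -> -7 -7 -5 1 -5
NEG     -> -7 -7 -5 1 5
POP     -> -7 -7 -5 1
OVER    -> -7 -7 -5 1 -5
ADD     -> -7 -7 -5 -4
STORE 1 -> -7 -7 -5
LOAD 0  -> -7 -7 -5 -7
GT      -> -7 -7 1
POP     -> -7 -7
MUL     -> 49
POP     -> (empty)
PUSH 1  -> 1

-7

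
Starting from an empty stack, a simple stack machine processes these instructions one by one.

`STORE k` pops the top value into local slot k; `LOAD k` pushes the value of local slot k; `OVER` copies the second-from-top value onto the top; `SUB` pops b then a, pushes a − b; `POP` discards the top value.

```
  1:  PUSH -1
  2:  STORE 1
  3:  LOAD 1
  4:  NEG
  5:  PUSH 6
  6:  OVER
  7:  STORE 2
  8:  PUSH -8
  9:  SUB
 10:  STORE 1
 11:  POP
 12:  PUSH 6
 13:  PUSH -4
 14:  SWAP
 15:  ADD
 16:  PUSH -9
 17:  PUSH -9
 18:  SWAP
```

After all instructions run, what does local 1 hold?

14

PUSH -1 → [-1]
STORE 1 → []
LOAD 1  → [-1]
NEG     → [1]
PUSH 6  → [1, 6]
OVER    → [1, 6, 1]
STORE 2 → [1, 6]
PUSH -8 → [1, 6, -8]
SUB     → [1, 14]
STORE 1 → [1]
POP     → []
PUSH 6  → [6]
PUSH -4 → [6, -4]
SWAP    → [-4, 6]
ADD     → [2]
PUSH -9 → [2, -9]
PUSH -9 → [2, -9, -9]
SWAP    → [2, -9, -9]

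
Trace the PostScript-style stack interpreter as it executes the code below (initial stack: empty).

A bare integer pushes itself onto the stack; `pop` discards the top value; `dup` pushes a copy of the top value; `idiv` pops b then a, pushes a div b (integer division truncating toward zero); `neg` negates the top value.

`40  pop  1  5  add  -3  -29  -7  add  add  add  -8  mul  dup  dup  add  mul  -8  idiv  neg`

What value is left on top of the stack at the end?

40   → 40
pop  → (empty)
1    → 1
5    → 1 5
add  → 6
-3   → 6 -3
-29  → 6 -3 -29
-7   → 6 -3 -29 -7
add  → 6 -3 -36
add  → 6 -39
add  → -33
-8   → -33 -8
mul  → 264
dup  → 264 264
dup  → 264 264 264
add  → 264 528
mul  → 139392
-8   → 139392 -8
idiv → -17424
neg  → 17424

17424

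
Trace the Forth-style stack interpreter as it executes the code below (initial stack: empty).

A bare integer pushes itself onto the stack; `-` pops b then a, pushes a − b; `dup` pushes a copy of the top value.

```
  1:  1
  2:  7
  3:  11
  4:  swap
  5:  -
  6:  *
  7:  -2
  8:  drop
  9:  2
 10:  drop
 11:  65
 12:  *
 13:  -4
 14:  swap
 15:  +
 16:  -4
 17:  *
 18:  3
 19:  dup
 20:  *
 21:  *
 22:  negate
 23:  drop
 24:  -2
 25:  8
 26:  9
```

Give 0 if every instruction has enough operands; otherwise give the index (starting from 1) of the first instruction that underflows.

0

1      -> 1
7      -> 1 7
11     -> 1 7 11
swap   -> 1 11 7
-      -> 1 4
*      -> 4
-2     -> 4 -2
drop   -> 4
2      -> 4 2
drop   -> 4
65     -> 4 65
*      -> 260
-4     -> 260 -4
swap   -> -4 260
+      -> 256
-4     -> 256 -4
*      -> -1024
3      -> -1024 3
dup    -> -1024 3 3
*      -> -1024 9
*      -> -9216
negate -> 9216
drop   -> (empty)
-2     -> -2
8      -> -2 8
9      -> -2 8 9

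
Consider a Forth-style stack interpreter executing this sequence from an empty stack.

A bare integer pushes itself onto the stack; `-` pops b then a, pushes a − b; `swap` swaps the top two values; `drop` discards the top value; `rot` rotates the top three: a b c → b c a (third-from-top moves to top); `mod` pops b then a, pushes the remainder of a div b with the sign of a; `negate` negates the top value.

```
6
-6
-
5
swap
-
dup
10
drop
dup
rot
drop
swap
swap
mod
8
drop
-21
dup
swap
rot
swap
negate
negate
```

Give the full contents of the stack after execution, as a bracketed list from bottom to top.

[-21, 0, -21]

6      : 6
-6     : 6 -6
-      : 12
5      : 12 5
swap   : 5 12
-      : -7
dup    : -7 -7
10     : -7 -7 10
drop   : -7 -7
dup    : -7 -7 -7
rot    : -7 -7 -7
drop   : -7 -7
swap   : -7 -7
swap   : -7 -7
mod    : 0
8      : 0 8
drop   : 0
-21    : 0 -21
dup    : 0 -21 -21
swap   : 0 -21 -21
rot    : -21 -21 0
swap   : -21 0 -21
negate : -21 0 21
negate : -21 0 -21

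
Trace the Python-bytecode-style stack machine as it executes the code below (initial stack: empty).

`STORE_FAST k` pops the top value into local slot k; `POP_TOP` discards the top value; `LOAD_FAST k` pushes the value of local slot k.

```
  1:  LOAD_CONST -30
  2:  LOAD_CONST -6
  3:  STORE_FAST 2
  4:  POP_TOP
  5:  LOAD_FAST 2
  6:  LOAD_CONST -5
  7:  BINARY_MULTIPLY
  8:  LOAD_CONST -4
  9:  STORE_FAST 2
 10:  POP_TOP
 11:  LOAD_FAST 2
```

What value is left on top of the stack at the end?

-4

LOAD_CONST -30  -> -30
LOAD_CONST -6   -> -30 -6
STORE_FAST 2    -> -30
POP_TOP         -> (empty)
LOAD_FAST 2     -> -6
LOAD_CONST -5   -> -6 -5
BINARY_MULTIPLY -> 30
LOAD_CONST -4   -> 30 -4
STORE_FAST 2    -> 30
POP_TOP         -> (empty)
LOAD_FAST 2     -> -4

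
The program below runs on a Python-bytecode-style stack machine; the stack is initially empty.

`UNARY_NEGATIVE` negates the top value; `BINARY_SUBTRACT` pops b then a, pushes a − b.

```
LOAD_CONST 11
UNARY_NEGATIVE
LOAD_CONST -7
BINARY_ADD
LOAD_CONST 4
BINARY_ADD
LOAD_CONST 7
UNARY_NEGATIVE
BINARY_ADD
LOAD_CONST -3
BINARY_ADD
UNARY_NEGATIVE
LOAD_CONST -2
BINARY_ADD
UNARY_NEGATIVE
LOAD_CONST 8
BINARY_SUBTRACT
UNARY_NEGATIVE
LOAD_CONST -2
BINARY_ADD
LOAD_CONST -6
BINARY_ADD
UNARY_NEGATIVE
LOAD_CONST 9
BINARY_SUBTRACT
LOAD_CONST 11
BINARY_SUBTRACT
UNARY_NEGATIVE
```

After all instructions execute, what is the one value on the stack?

42

LOAD_CONST 11   → 11
UNARY_NEGATIVE  → -11
LOAD_CONST -7   → -11 -7
BINARY_ADD      → -18
LOAD_CONST 4    → -18 4
BINARY_ADD      → -14
LOAD_CONST 7    → -14 7
UNARY_NEGATIVE  → -14 -7
BINARY_ADD      → -21
LOAD_CONST -3   → -21 -3
BINARY_ADD      → -24
UNARY_NEGATIVE  → 24
LOAD_CONST -2   → 24 -2
BINARY_ADD      → 22
UNARY_NEGATIVE  → -22
LOAD_CONST 8    → -22 8
BINARY_SUBTRACT → -30
UNARY_NEGATIVE  → 30
LOAD_CONST -2   → 30 -2
BINARY_ADD      → 28
LOAD_CONST -6   → 28 -6
BINARY_ADD      → 22
UNARY_NEGATIVE  → -22
LOAD_CONST 9    → -22 9
BINARY_SUBTRACT → -31
LOAD_CONST 11   → -31 11
BINARY_SUBTRACT → -42
UNARY_NEGATIVE  → 42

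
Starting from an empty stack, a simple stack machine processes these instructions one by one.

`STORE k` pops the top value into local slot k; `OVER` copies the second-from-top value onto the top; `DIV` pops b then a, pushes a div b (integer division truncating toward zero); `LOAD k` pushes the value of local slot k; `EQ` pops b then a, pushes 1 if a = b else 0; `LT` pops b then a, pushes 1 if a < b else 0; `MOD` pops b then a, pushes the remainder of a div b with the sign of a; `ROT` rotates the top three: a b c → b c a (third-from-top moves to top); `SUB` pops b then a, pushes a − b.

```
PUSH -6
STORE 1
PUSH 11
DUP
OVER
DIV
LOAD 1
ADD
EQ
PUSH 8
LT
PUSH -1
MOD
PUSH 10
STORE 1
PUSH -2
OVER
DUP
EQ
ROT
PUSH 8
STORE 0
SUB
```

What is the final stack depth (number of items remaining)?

2

PUSH -6  -6
STORE 1  (empty)
PUSH 11  11
DUP      11 11
OVER     11 11 11
DIV      11 1
LOAD 1   11 1 -6
ADD      11 -5
EQ       0
PUSH 8   0 8
LT       1
PUSH -1  1 -1
MOD      0
PUSH 10  0 10
STORE 1  0
PUSH -2  0 -2
OVER     0 -2 0
DUP      0 -2 0 0
EQ       0 -2 1
ROT      -2 1 0
PUSH 8   -2 1 0 8
STORE 0  -2 1 0
SUB      -2 1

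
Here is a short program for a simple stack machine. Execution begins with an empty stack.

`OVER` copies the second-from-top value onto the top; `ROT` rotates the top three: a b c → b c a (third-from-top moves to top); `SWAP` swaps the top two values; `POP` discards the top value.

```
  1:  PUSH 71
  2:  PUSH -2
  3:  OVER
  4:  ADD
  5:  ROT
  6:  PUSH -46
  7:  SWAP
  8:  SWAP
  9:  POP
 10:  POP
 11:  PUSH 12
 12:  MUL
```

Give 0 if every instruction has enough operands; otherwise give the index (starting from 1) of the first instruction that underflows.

PUSH 71 → [71]
PUSH -2 → [71, -2]
OVER    → [71, -2, 71]
ADD     → [71, 69]
ROT  — needs 3 operands, stack has 2 → underflow

5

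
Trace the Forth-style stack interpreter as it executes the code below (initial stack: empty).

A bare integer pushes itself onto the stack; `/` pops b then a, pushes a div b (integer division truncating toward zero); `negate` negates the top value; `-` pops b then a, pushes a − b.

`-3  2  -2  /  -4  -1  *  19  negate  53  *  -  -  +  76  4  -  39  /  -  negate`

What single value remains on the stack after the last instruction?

1016

-3      -3
2       -3 2
-2      -3 2 -2
/       -3 -1
-4      -3 -1 -4
-1      -3 -1 -4 -1
*       -3 -1 4
19      -3 -1 4 19
negate  -3 -1 4 -19
53      -3 -1 4 -19 53
*       -3 -1 4 -1007
-       -3 -1 1011
-       -3 -1012
+       -1015
76      -1015 76
4       -1015 76 4
-       -1015 72
39      -1015 72 39
/       -1015 1
-       -1016
negate  1016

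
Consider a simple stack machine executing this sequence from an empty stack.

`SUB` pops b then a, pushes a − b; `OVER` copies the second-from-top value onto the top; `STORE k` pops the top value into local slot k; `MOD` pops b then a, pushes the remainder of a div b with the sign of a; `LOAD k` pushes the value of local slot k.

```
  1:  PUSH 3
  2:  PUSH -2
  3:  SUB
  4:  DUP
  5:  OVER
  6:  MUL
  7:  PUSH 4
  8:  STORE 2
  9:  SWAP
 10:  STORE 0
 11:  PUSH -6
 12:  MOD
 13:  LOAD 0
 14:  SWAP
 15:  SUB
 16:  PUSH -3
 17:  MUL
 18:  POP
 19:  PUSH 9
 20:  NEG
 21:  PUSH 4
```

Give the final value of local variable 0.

5

PUSH 3  -> 3
PUSH -2 -> 3 -2
SUB     -> 5
DUP     -> 5 5
OVER    -> 5 5 5
MUL     -> 5 25
PUSH 4  -> 5 25 4
STORE 2 -> 5 25
SWAP    -> 25 5
STORE 0 -> 25
PUSH -6 -> 25 -6
MOD     -> 1
LOAD 0  -> 1 5
SWAP    -> 5 1
SUB     -> 4
PUSH -3 -> 4 -3
MUL     -> -12
POP     -> (empty)
PUSH 9  -> 9
NEG     -> -9
PUSH 4  -> -9 4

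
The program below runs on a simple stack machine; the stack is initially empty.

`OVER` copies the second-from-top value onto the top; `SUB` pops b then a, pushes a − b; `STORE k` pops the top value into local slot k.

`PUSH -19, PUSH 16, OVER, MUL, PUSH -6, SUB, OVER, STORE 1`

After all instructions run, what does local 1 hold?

PUSH -19 -> [-19]
PUSH 16  -> [-19, 16]
OVER     -> [-19, 16, -19]
MUL      -> [-19, -304]
PUSH -6  -> [-19, -304, -6]
SUB      -> [-19, -298]
OVER     -> [-19, -298, -19]
STORE 1  -> [-19, -298]

-19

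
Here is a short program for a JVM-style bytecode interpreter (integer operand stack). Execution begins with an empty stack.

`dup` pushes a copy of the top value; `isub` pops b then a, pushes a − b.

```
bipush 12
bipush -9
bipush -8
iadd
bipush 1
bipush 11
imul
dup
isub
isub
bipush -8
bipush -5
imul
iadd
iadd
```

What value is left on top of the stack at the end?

35

bipush 12 : [12]
bipush -9 : [12, -9]
bipush -8 : [12, -9, -8]
iadd      : [12, -17]
bipush 1  : [12, -17, 1]
bipush 11 : [12, -17, 1, 11]
imul      : [12, -17, 11]
dup       : [12, -17, 11, 11]
isub      : [12, -17, 0]
isub      : [12, -17]
bipush -8 : [12, -17, -8]
bipush -5 : [12, -17, -8, -5]
imul      : [12, -17, 40]
iadd      : [12, 23]
iadd      : [35]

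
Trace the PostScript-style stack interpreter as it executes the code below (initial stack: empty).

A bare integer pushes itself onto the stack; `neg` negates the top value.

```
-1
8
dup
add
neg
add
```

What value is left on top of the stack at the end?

-17

-1  → -1
8   → -1 8
dup → -1 8 8
add → -1 16
neg → -1 -16
add → -17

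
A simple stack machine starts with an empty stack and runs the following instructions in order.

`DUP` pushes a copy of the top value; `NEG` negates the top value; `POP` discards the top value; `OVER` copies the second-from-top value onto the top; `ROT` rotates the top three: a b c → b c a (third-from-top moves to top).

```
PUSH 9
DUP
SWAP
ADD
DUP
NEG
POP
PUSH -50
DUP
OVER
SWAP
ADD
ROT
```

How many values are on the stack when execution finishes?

PUSH 9   : [9]
DUP      : [9, 9]
SWAP     : [9, 9]
ADD      : [18]
DUP      : [18, 18]
NEG      : [18, -18]
POP      : [18]
PUSH -50 : [18, -50]
DUP      : [18, -50, -50]
OVER     : [18, -50, -50, -50]
SWAP     : [18, -50, -50, -50]
ADD      : [18, -50, -100]
ROT      : [-50, -100, 18]

3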